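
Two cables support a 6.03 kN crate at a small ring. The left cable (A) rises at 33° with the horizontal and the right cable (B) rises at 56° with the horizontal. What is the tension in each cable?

ΣF_x = 0: −T_A·cos33° + T_B·cos56° = 0 → T_B = 1.49979·T_A.
ΣF_y = 0: T_A·sin33° + T_B·sin56° = 6.03.
Substitute: T_A·(0.544639 + 1.49979·0.829038) = 6.03 → T_A = 3.37244 ≈ 3.372 kN.
Then T_B = 1.49979 × 3.37244 = 5.058 kN.

T_A = 3.372 kN, T_B = 5.058 kN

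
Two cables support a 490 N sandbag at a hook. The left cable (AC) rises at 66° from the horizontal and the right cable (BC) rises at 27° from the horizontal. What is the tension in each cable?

T_AC = 437.2 N, T_BC = 199.6 N

ΣF_x = 0: −T_AC·cos66° + T_BC·cos27° = 0 → T_BC = 0.456491·T_AC.
ΣF_y = 0: T_AC·sin66° + T_BC·sin27° = 490.
Substitute: T_AC·(0.913545 + 0.456491·0.45399) = 490 → T_AC = 437.193 ≈ 437.2 N.
Then T_BC = 0.456491 × 437.193 = 199.6 N.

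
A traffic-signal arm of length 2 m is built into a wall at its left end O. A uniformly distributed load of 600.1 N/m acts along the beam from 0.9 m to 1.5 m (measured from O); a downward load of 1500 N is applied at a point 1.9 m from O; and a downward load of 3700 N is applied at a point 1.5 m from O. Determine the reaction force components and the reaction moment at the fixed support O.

O_x = 0, O_y = 5560 N, M_O = 8832 N·m

Resultant of the distributed load: 600.1 × 0.6 = 360.06 N at 1.2 m from O.
ΣF_x = 0: O_x = 0.
ΣF_y = 0: O_y − 600.1·0.6 − 1500 − 3700 = 0 → O_y = 5560 N.
ΣM about O: M_O − (600.1·0.6)·1.2 − 1500·1.9 − 3700·1.5 = 0 → M_O = 8832 N·m.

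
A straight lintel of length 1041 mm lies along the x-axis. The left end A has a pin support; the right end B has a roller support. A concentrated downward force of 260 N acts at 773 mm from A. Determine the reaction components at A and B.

A_x = 0, A_y = 66.94 N, B_y = 193.1 N

Taking moments about A: B_y·1041 − 260·773 = 0 → B_y = 200980/1041 = 193.064 ≈ 193.1 N.
ΣF_y = 0: A_y + 193.064 − 260 = 0 → A_y = 66.94 N.
ΣF_x = 0: no horizontal applied forces, so A_x = 0.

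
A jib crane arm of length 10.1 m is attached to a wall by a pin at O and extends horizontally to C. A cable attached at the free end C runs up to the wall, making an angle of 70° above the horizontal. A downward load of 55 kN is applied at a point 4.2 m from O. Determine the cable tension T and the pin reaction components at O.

ΣM about O: T·sin70°·10.1 − 55·4.2 = 0 → T = 231/(10.1·0.939693) = 24.3391 ≈ 24.34 kN.
ΣF_x = 0: O_x − T·cos70° = 0 → O_x = 24.3391 × 0.34202 = 8.324 kN.
ΣF_y = 0: O_y + T·sin70° − 55 = 0 → O_y = 55 − 24.3391 × 0.939693 = 32.13 kN.

T = 24.34 kN, O_x = 8.324 kN, O_y = 32.13 kN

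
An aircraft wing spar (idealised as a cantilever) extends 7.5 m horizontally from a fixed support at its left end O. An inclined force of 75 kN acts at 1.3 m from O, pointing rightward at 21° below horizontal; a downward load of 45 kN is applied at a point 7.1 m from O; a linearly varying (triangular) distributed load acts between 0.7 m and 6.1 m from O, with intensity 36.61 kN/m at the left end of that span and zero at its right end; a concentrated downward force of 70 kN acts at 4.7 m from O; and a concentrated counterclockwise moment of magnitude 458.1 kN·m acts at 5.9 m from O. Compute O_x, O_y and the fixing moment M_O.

Resultant of the triangular load: ½ × 36.61 × 5.4 = 98.847 kN, acting at 2.5 m from O (one-third of the span from the peak).
ΣF_x = 0: O_x + 75·cos21° = 0 → O_x = -70.02 kN.
ΣF_y = 0: O_y − 75·sin21° − 45 − ½·36.61·5.4 − 70 = 0 → O_y = 240.7 kN.
ΣM about O: M_O − 75·sin21°·1.3 − 45·7.1 − (½·36.61·5.4)·2.5 − 70·4.7 + 458.1 = 0 → M_O = 472.5 kN·m.

O_x = -70.02 kN, O_y = 240.7 kN, M_O = 472.5 kN·m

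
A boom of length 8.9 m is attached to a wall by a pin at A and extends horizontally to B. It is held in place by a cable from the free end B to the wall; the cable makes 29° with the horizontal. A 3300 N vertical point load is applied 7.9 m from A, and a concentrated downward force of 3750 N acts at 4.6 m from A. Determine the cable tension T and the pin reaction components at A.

T = 10040 N, A_x = 8781 N, A_y = 2183 N

ΣM about A: T·sin29°·8.9 − 3300·7.9 − 3750·4.6 = 0 → T = 43320/(8.9·0.48481) = 10039.8 ≈ 10040 N.
ΣF_x = 0: A_x − T·cos29° = 0 → A_x = 10039.8 × 0.87462 = 8781 N.
ΣF_y = 0: A_y + T·sin29° − 3300 − 3750 = 0 → A_y = 7050 − 10039.8 × 0.48481 = 2183 N.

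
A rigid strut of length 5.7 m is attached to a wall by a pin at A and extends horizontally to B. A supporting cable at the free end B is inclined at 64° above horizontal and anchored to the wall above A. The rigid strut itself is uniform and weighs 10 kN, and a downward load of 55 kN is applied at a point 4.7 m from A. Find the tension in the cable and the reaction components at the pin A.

T = 56.02 kN, A_x = 24.56 kN, A_y = 14.65 kN

ΣM about A: T·sin64°·5.7 − 10·2.85 − 55·4.7 = 0 → T = 287/(5.7·0.898794) = 56.0205 ≈ 56.02 kN.
ΣF_x = 0: A_x − T·cos64° = 0 → A_x = 56.0205 × 0.438371 = 24.56 kN.
ΣF_y = 0: A_y + T·sin64° − 10 − 55 = 0 → A_y = 65 − 56.0205 × 0.898794 = 14.65 kN.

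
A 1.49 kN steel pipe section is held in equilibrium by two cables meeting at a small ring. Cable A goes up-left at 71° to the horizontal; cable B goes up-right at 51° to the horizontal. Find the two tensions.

ΣF_x = 0: −T_A·cos71° + T_B·cos51° = 0 → T_B = 0.517333·T_A.
ΣF_y = 0: T_A·sin71° + T_B·sin51° = 1.49.
Substitute: T_A·(0.945519 + 0.517333·0.777146) = 1.49 → T_A = 1.1057 ≈ 1.106 kN.
Then T_B = 0.517333 × 1.1057 = 0.5720 kN.

T_A = 1.106 kN, T_B = 0.5720 kN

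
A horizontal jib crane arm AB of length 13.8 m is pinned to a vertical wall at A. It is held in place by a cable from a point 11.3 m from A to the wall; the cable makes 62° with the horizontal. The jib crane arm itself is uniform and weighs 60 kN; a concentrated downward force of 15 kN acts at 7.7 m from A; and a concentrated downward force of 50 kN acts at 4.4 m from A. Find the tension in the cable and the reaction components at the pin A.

ΣM about A: T·sin62°·11.3 − 60·6.9 − 15·7.7 − 50·4.4 = 0 → T = 749.5/(11.3·0.882948) = 75.1204 ≈ 75.12 kN.
ΣF_x = 0: A_x − T·cos62° = 0 → A_x = 75.1204 × 0.469472 = 35.27 kN.
ΣF_y = 0: A_y + T·sin62° − 60 − 15 − 50 = 0 → A_y = 125 − 75.1204 × 0.882948 = 58.67 kN.

T = 75.12 kN, A_x = 35.27 kN, A_y = 58.67 kN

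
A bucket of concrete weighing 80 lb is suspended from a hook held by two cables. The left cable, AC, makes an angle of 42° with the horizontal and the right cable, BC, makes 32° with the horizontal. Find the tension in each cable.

T_AC = 70.58 lb, T_BC = 61.85 lb

ΣF_x = 0: −T_AC·cos42° + T_BC·cos32° = 0 → T_BC = 0.8763·T_AC.
ΣF_y = 0: T_AC·sin42° + T_BC·sin32° = 80.
Substitute: T_AC·(0.669131 + 0.8763·0.529919) = 80 → T_AC = 70.5779 ≈ 70.58 lb.
Then T_BC = 0.8763 × 70.5779 = 61.85 lb.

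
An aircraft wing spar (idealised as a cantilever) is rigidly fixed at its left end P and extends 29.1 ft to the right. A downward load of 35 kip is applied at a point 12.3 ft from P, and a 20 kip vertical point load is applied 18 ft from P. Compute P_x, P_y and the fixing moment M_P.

P_x = 0, P_y = 55.00 kip, M_P = 790.5 kip·ft

ΣF_x = 0: P_x = 0.
ΣF_y = 0: P_y − 35 − 20 = 0 → P_y = 55.00 kip.
ΣM about P: M_P − 35·12.3 − 20·18 = 0 → M_P = 790.5 kip·ft.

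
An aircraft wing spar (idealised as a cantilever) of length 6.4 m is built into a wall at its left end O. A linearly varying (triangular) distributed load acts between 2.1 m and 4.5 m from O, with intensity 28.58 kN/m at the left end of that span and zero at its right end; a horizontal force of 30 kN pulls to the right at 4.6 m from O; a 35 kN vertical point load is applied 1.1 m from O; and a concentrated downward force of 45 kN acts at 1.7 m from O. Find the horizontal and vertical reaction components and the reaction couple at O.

O_x = -30.00 kN, O_y = 114.3 kN, M_O = 214.5 kN·m

Resultant of the triangular load: ½ × 28.58 × 2.4 = 34.296 kN, acting at 2.9 m from O (one-third of the span from the peak).
ΣF_x = 0: O_x + 30 = 0 → O_x = -30.00 kN.
ΣF_y = 0: O_y − ½·28.58·2.4 − 35 − 45 = 0 → O_y = 114.3 kN.
ΣM about O: M_O − (½·28.58·2.4)·2.9 − 35·1.1 − 45·1.7 = 0 → M_O = 214.5 kN·m.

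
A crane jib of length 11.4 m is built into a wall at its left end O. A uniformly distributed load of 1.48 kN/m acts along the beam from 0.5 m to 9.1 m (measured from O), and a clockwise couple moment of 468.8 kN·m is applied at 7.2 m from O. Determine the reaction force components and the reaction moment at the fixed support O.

Resultant of the distributed load: 1.48 × 8.6 = 12.728 kN at 4.8 m from O.
ΣF_x = 0: O_x = 0.
ΣF_y = 0: O_y − 1.48·8.6 = 0 → O_y = 12.73 kN.
ΣM about O: M_O − (1.48·8.6)·4.8 − 468.8 = 0 → M_O = 529.9 kN·m.

O_x = 0, O_y = 12.73 kN, M_O = 529.9 kN·m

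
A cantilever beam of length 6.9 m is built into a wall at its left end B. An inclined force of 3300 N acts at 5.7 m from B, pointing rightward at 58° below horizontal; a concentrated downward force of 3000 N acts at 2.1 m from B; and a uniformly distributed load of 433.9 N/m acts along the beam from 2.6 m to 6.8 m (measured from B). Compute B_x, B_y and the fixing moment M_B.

Resultant of the distributed load: 433.9 × 4.2 = 1822.38 N at 4.7 m from B.
ΣF_x = 0: B_x + 3300·cos58° = 0 → B_x = -1749 N.
ΣF_y = 0: B_y − 3300·sin58° − 3000 − 433.9·4.2 = 0 → B_y = 7621 N.
ΣM about B: M_B − 3300·sin58°·5.7 − 3000·2.1 − (433.9·4.2)·4.7 = 0 → M_B = 30820 N·m.

B_x = -1749 N, B_y = 7621 N, M_B = 30820 N·m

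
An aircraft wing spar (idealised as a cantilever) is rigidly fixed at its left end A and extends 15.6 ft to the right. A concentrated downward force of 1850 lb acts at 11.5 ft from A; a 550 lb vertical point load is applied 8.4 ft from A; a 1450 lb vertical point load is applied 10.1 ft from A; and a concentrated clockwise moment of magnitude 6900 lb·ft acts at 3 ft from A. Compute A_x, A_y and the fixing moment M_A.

A_x = 0, A_y = 3850 lb, M_A = 47440 lb·ft

ΣF_x = 0: A_x = 0.
ΣF_y = 0: A_y − 1850 − 550 − 1450 = 0 → A_y = 3850 lb.
ΣM about A: M_A − 1850·11.5 − 550·8.4 − 1450·10.1 − 6900 = 0 → M_A = 47440 lb·ft.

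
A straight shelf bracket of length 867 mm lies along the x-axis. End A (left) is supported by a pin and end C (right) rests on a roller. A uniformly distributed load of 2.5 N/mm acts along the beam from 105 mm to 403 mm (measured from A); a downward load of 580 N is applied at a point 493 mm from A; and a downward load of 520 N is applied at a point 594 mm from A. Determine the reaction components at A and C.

Resultant of the distributed load: 2.5 × 298 = 745 N at 254 mm from A.
Moments about A: C_y·867 − (2.5·298)·254 − 580·493 − 520·594 = 0 → C_y = 784050/867 = 904.325 ≈ 904.3 N.
ΣF_y = 0: A_y + 904.325 − 2.5·298 − 580 − 520 = 0 → A_y = 940.7 N.
ΣF_x = 0: no horizontal applied forces, so A_x = 0.

A_x = 0, A_y = 940.7 N, C_y = 904.3 N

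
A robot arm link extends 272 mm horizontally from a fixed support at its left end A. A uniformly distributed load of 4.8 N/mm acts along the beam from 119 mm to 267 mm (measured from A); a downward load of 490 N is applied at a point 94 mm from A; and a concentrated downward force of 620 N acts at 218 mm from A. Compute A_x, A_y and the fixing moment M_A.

Resultant of the distributed load: 4.8 × 148 = 710.4 N at 193 mm from A.
ΣF_x = 0: A_x = 0.
ΣF_y = 0: A_y − 4.8·148 − 490 − 620 = 0 → A_y = 1820 N.
ΣM about A: M_A − (4.8·148)·193 − 490·94 − 620·218 = 0 → M_A = 318300 N·mm.

A_x = 0, A_y = 1820 N, M_A = 318300 N·mm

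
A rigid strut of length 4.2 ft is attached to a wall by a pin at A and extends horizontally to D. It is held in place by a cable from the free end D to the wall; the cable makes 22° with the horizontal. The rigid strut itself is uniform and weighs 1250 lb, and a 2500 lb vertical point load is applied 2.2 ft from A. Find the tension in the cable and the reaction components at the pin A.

T = 5164 lb, A_x = 4788 lb, A_y = 1815 lb

ΣM about A: T·sin22°·4.2 − 1250·2.1 − 2500·2.2 = 0 → T = 8125/(4.2·0.374607) = 5164.14 ≈ 5164 lb.
ΣF_x = 0: A_x − T·cos22° = 0 → A_x = 5164.14 × 0.927184 = 4788 lb.
ΣF_y = 0: A_y + T·sin22° − 1250 − 2500 = 0 → A_y = 3750 − 5164.14 × 0.374607 = 1815 lb.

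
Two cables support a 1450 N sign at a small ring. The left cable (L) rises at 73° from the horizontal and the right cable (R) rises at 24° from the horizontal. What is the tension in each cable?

ΣF_x = 0: −T_L·cos73° + T_R·cos24° = 0 → T_R = 0.320041·T_L.
ΣF_y = 0: T_L·sin73° + T_R·sin24° = 1450.
Substitute: T_L·(0.956305 + 0.320041·0.406737) = 1450 → T_L = 1334.59 ≈ 1335 N.
Then T_R = 0.320041 × 1334.59 = 427.1 N.

T_L = 1335 N, T_R = 427.1 N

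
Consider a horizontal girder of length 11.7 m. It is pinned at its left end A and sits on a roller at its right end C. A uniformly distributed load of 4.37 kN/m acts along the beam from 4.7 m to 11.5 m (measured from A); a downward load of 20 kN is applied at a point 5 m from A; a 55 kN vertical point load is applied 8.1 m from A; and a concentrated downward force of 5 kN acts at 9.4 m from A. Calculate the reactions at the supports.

A_x = 0, A_y = 38.50 kN, C_y = 71.21 kN

Resultant of the distributed load: 4.37 × 6.8 = 29.716 kN at 8.1 m from A.
Moments about A: C_y·11.7 − (4.37·6.8)·8.1 − 20·5 − 55·8.1 − 5·9.4 = 0 → C_y = 833.1996/11.7 = 71.2136 ≈ 71.21 kN.
ΣF_y = 0: A_y + 71.2136 − 4.37·6.8 − 20 − 55 − 5 = 0 → A_y = 38.50 kN.
ΣF_x = 0: no horizontal applied forces, so A_x = 0.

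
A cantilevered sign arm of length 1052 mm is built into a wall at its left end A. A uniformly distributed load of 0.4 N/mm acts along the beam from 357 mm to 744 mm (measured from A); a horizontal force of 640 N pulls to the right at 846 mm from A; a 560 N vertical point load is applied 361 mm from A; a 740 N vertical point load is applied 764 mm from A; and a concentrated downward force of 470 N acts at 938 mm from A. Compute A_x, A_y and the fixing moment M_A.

Resultant of the distributed load: 0.4 × 387 = 154.8 N at 550.5 mm from A.
ΣF_x = 0: A_x + 640 = 0 → A_x = -640.0 N.
ΣF_y = 0: A_y − 0.4·387 − 560 − 740 − 470 = 0 → A_y = 1925 N.
ΣM about A: M_A − (0.4·387)·550.5 − 560·361 − 740·764 − 470·938 = 0 → M_A = 1294000 N·mm.

A_x = -640.0 N, A_y = 1925 N, M_A = 1294000 N·mm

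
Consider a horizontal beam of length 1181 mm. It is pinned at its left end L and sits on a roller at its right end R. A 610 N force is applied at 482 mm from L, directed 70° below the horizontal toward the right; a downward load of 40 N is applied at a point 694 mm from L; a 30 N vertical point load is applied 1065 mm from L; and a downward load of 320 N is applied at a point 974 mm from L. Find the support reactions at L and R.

Moments about L: R_y·1181 − 610·sin70°·482 − 40·694 − 30·1065 − 320·974 = 0 → R_y = 647678/1181 = 548.415 ≈ 548.4 N.
ΣF_y = 0: L_y + 548.415 − 610·sin70° − 40 − 30 − 320 = 0 → L_y = 414.8 N.
ΣF_x = 0: L_x + 610·cos70° = 0 → L_x = -208.6 N.

L_x = -208.6 N, L_y = 414.8 N, R_y = 548.4 N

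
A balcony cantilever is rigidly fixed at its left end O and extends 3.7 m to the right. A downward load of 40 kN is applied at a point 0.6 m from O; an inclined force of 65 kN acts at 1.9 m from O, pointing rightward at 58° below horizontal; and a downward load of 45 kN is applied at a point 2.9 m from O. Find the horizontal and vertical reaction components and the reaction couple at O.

ΣF_x = 0: O_x + 65·cos58° = 0 → O_x = -34.44 kN.
ΣF_y = 0: O_y − 40 − 65·sin58° − 45 = 0 → O_y = 140.1 kN.
ΣM about O: M_O − 40·0.6 − 65·sin58°·1.9 − 45·2.9 = 0 → M_O = 259.2 kN·m.

O_x = -34.44 kN, O_y = 140.1 kN, M_O = 259.2 kN·m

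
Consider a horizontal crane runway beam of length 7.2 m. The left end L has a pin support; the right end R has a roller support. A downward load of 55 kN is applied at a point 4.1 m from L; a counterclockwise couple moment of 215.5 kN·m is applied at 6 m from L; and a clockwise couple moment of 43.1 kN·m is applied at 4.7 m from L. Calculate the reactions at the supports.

L_x = 0, L_y = 47.62 kN, R_y = 7.375 kN

ΣM about L: R_y·7.2 − 55·4.1 + 215.5 − 43.1 = 0 → R_y = 53.1/7.2 = 7.375 kN.
ΣF_y = 0: L_y + 7.375 − 55 = 0 → L_y = 47.62 kN.
ΣF_x = 0: no horizontal applied forces, so L_x = 0.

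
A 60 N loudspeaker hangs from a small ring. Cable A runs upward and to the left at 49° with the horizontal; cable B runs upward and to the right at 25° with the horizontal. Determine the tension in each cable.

ΣF_x = 0: −T_A·cos49° + T_B·cos25° = 0 → T_B = 0.723881·T_A.
ΣF_y = 0: T_A·sin49° + T_B·sin25° = 60.
Substitute: T_A·(0.75471 + 0.723881·0.422618) = 60 → T_A = 56.5699 ≈ 56.57 N.
Then T_B = 0.723881 × 56.5699 = 40.95 N.

T_A = 56.57 N, T_B = 40.95 N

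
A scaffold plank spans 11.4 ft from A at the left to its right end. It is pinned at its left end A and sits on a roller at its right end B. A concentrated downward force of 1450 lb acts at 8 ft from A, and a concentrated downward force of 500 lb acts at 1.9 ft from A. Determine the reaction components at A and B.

A_x = 0, A_y = 849.1 lb, B_y = 1101 lb

Moments about A: B_y·11.4 − 1450·8 − 500·1.9 = 0 → B_y = 12550/11.4 = 1100.88 ≈ 1101 lb.
ΣF_y = 0: A_y + 1100.88 − 1450 − 500 = 0 → A_y = 849.1 lb.
ΣF_x = 0: no horizontal applied forces, so A_x = 0.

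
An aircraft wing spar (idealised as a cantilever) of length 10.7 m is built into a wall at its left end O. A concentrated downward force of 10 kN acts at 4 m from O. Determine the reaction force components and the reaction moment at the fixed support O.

ΣF_x = 0: O_x = 0.
ΣF_y = 0: O_y − 10 = 0 → O_y = 10.00 kN.
ΣM about O: M_O − 10·4 = 0 → M_O = 40.00 kN·m.

O_x = 0, O_y = 10.00 kN, M_O = 40.00 kN·m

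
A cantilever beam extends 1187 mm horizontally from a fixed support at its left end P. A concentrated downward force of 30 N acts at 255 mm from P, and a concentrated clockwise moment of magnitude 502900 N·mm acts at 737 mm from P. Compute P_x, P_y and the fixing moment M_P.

P_x = 0, P_y = 30.00 N, M_P = 510600 N·mm

ΣF_x = 0: P_x = 0.
ΣF_y = 0: P_y − 30 = 0 → P_y = 30.00 N.
ΣM about P: M_P − 30·255 − 502900 = 0 → M_P = 510600 N·mm.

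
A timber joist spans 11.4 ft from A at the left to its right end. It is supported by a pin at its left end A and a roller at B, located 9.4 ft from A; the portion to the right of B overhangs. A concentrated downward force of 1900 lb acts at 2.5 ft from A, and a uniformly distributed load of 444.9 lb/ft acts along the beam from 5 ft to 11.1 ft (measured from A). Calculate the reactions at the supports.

A_x = 0, A_y = 1784 lb, B_y = 2829 lb

Resultant of the distributed load: 444.9 × 6.1 = 2713.89 lb at 8.05 ft from A.
Taking moments about A: B_y·9.4 − 1900·2.5 − (444.9·6.1)·8.05 = 0 → B_y = 26596.8145/9.4 = 2829.45 ≈ 2829 lb.
ΣF_y = 0: A_y + 2829.45 − 1900 − 444.9·6.1 = 0 → A_y = 1784 lb.
ΣF_x = 0: no horizontal applied forces, so A_x = 0.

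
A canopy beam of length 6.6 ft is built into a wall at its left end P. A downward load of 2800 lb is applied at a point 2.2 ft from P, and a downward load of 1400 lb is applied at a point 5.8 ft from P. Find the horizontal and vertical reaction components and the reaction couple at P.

P_x = 0, P_y = 4200 lb, M_P = 14280 lb·ft

ΣF_x = 0: P_x = 0.
ΣF_y = 0: P_y − 2800 − 1400 = 0 → P_y = 4200 lb.
ΣM about P: M_P − 2800·2.2 − 1400·5.8 = 0 → M_P = 14280 lb·ft.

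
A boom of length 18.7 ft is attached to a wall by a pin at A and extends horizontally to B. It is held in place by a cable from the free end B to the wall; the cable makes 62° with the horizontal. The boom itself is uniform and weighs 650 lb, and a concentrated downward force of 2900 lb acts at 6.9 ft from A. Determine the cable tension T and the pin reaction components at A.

ΣM about A: T·sin62°·18.7 − 650·9.35 − 2900·6.9 = 0 → T = 26087.5/(18.7·0.882948) = 1580 lb.
ΣF_x = 0: A_x − T·cos62° = 0 → A_x = 1580 × 0.469472 = 741.8 lb.
ΣF_y = 0: A_y + T·sin62° − 650 − 2900 = 0 → A_y = 3550 − 1580 × 0.882948 = 2155 lb.

T = 1580 lb, A_x = 741.8 lb, A_y = 2155 lb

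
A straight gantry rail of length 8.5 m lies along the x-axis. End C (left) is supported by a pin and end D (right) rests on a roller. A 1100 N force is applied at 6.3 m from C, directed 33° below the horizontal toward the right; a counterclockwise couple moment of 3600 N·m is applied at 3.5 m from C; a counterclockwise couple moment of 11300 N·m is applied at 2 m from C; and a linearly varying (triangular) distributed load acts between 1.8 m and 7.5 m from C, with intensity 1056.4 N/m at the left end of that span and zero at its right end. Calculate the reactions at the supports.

Resultant of the triangular load: ½ × 1056.4 × 5.7 = 3010.74 N, acting at 3.7 m from C (one-third of the span from the peak).
ΣM about C: D_y·8.5 − 1100·sin33°·6.3 + 3600 + 11300 − (½·1056.4·5.7)·3.7 = 0 → D_y = 14.0865/8.5 = 1.65724 ≈ 1.657 N.
ΣF_y = 0: C_y + 1.65724 − 1100·sin33° − ½·1056.4·5.7 = 0 → C_y = 3608 N.
ΣF_x = 0: C_x + 1100·cos33° = 0 → C_x = -922.5 N.

C_x = -922.5 N, C_y = 3608 N, D_y = 1.657 N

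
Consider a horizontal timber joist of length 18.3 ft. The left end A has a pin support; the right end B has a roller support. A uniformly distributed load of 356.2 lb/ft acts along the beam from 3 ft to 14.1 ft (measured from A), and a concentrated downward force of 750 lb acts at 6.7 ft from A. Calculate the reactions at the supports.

A_x = 0, A_y = 2582 lb, B_y = 2122 lb

Resultant of the distributed load: 356.2 × 11.1 = 3953.82 lb at 8.55 ft from A.
Moments about A: B_y·18.3 − (356.2·11.1)·8.55 − 750·6.7 = 0 → B_y = 38830.161/18.3 = 2121.87 ≈ 2122 lb.
ΣF_y = 0: A_y + 2121.87 − 356.2·11.1 − 750 = 0 → A_y = 2582 lb.
ΣF_x = 0: no horizontal applied forces, so A_x = 0.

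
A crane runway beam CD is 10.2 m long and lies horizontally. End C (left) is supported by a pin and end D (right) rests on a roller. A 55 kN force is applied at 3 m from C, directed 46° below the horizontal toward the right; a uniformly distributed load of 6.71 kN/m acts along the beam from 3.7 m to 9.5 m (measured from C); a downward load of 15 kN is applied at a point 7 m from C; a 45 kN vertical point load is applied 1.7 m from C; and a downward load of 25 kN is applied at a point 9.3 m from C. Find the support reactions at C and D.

C_x = -38.21 kN, C_y = 86.07 kN, D_y = 77.41 kN

Resultant of the distributed load: 6.71 × 5.8 = 38.918 kN at 6.6 m from C.
Taking moments about C: D_y·10.2 − 55·sin46°·3 − (6.71·5.8)·6.6 − 15·7 − 45·1.7 − 25·9.3 = 0 → D_y = 789.55/10.2 = 77.4069 ≈ 77.41 kN.
ΣF_y = 0: C_y + 77.4069 − 55·sin46° − 6.71·5.8 − 15 − 45 − 25 = 0 → C_y = 86.07 kN.
ΣF_x = 0: C_x + 55·cos46° = 0 → C_x = -38.21 kN.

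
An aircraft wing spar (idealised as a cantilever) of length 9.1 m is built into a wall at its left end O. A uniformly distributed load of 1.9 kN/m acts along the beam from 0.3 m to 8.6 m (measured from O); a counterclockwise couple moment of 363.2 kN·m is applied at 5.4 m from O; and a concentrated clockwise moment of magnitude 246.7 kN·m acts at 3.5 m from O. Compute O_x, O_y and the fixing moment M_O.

Resultant of the distributed load: 1.9 × 8.3 = 15.77 kN at 4.45 m from O.
ΣF_x = 0: O_x = 0.
ΣF_y = 0: O_y − 1.9·8.3 = 0 → O_y = 15.77 kN.
ΣM about O: M_O − (1.9·8.3)·4.45 + 363.2 − 246.7 = 0 → M_O = -46.32 kN·m.

O_x = 0, O_y = 15.77 kN, M_O = -46.32 kN·m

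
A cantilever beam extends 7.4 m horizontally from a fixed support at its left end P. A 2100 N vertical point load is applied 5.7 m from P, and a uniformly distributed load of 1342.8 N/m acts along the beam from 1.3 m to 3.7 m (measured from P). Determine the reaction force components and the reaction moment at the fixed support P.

P_x = 0, P_y = 5323 N, M_P = 20030 N·m

Resultant of the distributed load: 1342.8 × 2.4 = 3222.72 N at 2.5 m from P.
ΣF_x = 0: P_x = 0.
ΣF_y = 0: P_y − 2100 − 1342.8·2.4 = 0 → P_y = 5323 N.
ΣM about P: M_P − 2100·5.7 − (1342.8·2.4)·2.5 = 0 → M_P = 20030 N·m.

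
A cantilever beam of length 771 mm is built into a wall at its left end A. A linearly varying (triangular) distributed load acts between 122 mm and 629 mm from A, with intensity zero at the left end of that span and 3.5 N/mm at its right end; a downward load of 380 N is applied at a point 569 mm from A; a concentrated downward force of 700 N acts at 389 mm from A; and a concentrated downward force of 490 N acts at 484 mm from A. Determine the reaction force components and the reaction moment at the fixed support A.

A_x = 0, A_y = 2457 N, M_A = 1134000 N·mm

Resultant of the triangular load: ½ × 3.5 × 507 = 887.25 N, acting at 460 mm from A (one-third of the span from the peak).
ΣF_x = 0: A_x = 0.
ΣF_y = 0: A_y − ½·3.5·507 − 380 − 700 − 490 = 0 → A_y = 2457 N.
ΣM about A: M_A − (½·3.5·507)·460 − 380·569 − 700·389 − 490·484 = 0 → M_A = 1134000 N·mm.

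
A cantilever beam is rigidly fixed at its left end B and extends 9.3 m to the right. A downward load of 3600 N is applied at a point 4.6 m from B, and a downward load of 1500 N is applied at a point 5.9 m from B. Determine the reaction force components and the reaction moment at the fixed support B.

B_x = 0, B_y = 5100 N, M_B = 25410 N·m

ΣF_x = 0: B_x = 0.
ΣF_y = 0: B_y − 3600 − 1500 = 0 → B_y = 5100 N.
ΣM about B: M_B − 3600·4.6 − 1500·5.9 = 0 → M_B = 25410 N·m.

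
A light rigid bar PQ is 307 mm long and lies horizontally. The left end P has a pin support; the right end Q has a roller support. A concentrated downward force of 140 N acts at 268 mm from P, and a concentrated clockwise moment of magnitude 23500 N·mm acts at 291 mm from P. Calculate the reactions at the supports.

P_x = 0, P_y = -58.76 N, Q_y = 198.8 N

ΣM about P: Q_y·307 − 140·268 − 23500 = 0 → Q_y = 61020/307 = 198.762 ≈ 198.8 N.
ΣF_y = 0: P_y + 198.762 − 140 = 0 → P_y = -58.76 N.
ΣF_x = 0: no horizontal applied forces, so P_x = 0.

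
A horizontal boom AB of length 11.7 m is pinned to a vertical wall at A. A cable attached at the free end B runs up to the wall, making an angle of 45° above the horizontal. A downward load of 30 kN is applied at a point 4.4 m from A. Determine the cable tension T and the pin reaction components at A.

ΣM about A: T·sin45°·11.7 − 30·4.4 = 0 → T = 132/(11.7·0.707107) = 15.9552 ≈ 15.96 kN.
ΣF_x = 0: A_x − T·cos45° = 0 → A_x = 15.9552 × 0.707107 = 11.28 kN.
ΣF_y = 0: A_y + T·sin45° − 30 = 0 → A_y = 30 − 15.9552 × 0.707107 = 18.72 kN.

T = 15.96 kN, A_x = 11.28 kN, A_y = 18.72 kN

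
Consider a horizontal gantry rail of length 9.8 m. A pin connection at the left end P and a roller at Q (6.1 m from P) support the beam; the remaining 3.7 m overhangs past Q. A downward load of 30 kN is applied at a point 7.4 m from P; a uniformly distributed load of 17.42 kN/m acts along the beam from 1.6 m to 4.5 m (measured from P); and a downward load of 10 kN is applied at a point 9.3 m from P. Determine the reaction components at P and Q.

P_x = 0, P_y = 13.62 kN, Q_y = 76.90 kN

Resultant of the distributed load: 17.42 × 2.9 = 50.518 kN at 3.05 m from P.
Taking moments about P: Q_y·6.1 − 30·7.4 − (17.42·2.9)·3.05 − 10·9.3 = 0 → Q_y = 469.0799/6.1 = 76.8983 ≈ 76.90 kN.
ΣF_y = 0: P_y + 76.8983 − 30 − 17.42·2.9 − 10 = 0 → P_y = 13.62 kN.
ΣF_x = 0: no horizontal applied forces, so P_x = 0.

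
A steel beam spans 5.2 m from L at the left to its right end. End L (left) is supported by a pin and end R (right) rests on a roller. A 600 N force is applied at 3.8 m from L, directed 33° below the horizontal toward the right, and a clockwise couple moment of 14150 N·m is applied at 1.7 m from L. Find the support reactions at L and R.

L_x = -503.2 N, L_y = -2633 N, R_y = 2960 N

Taking moments about L: R_y·5.2 − 600·sin33°·3.8 − 14150 = 0 → R_y = 15391.8/5.2 = 2959.96 ≈ 2960 N.
ΣF_y = 0: L_y + 2959.96 − 600·sin33° = 0 → L_y = -2633 N.
ΣF_x = 0: L_x + 600·cos33° = 0 → L_x = -503.2 N.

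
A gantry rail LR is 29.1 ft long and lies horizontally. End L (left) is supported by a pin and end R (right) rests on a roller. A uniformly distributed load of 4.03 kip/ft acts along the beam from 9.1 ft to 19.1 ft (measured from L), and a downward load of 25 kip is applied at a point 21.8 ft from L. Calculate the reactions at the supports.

L_x = 0, L_y = 27.04 kip, R_y = 38.26 kip

Resultant of the distributed load: 4.03 × 10 = 40.3 kip at 14.1 ft from L.
ΣM about L: R_y·29.1 − (4.03·10)·14.1 − 25·21.8 = 0 → R_y = 1113.23/29.1 = 38.2553 ≈ 38.26 kip.
ΣF_y = 0: L_y + 38.2553 − 4.03·10 − 25 = 0 → L_y = 27.04 kip.
ΣF_x = 0: no horizontal applied forces, so L_x = 0.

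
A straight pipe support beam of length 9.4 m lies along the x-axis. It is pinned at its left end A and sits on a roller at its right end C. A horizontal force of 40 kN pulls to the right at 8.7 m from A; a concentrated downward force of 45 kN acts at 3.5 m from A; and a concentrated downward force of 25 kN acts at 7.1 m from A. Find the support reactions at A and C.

A_x = -40.00 kN, A_y = 34.36 kN, C_y = 35.64 kN

Moments about A: C_y·9.4 − 45·3.5 − 25·7.1 = 0 → C_y = 335/9.4 = 35.6383 ≈ 35.64 kN.
ΣF_y = 0: A_y + 35.6383 − 45 − 25 = 0 → A_y = 34.36 kN.
ΣF_x = 0: A_x + 40 = 0 → A_x = -40.00 kN.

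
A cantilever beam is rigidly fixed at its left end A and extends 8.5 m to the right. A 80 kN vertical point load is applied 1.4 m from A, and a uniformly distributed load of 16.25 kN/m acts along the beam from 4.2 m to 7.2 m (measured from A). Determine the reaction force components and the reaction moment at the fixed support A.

Resultant of the distributed load: 16.25 × 3 = 48.75 kN at 5.7 m from A.
ΣF_x = 0: A_x = 0.
ΣF_y = 0: A_y − 80 − 16.25·3 = 0 → A_y = 128.8 kN.
ΣM about A: M_A − 80·1.4 − (16.25·3)·5.7 = 0 → M_A = 389.9 kN·m.

A_x = 0, A_y = 128.8 kN, M_A = 389.9 kN·m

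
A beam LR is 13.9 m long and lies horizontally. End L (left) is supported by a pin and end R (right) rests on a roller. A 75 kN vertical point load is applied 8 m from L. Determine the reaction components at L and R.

L_x = 0, L_y = 31.83 kN, R_y = 43.17 kN

Taking moments about L: R_y·13.9 − 75·8 = 0 → R_y = 600/13.9 = 43.1655 ≈ 43.17 kN.
ΣF_y = 0: L_y + 43.1655 − 75 = 0 → L_y = 31.83 kN.
ΣF_x = 0: no horizontal applied forces, so L_x = 0.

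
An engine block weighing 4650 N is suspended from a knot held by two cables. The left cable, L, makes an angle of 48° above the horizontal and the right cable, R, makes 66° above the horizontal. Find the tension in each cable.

T_L = 2070 N, T_R = 3406 N

ΣF_x = 0: −T_L·cos48° + T_R·cos66° = 0 → T_R = 1.64512·T_L.
ΣF_y = 0: T_L·sin48° + T_R·sin66° = 4650.
Substitute: T_L·(0.743145 + 1.64512·0.913545) = 4650 → T_L = 2070.31 ≈ 2070 N.
Then T_R = 1.64512 × 2070.31 = 3406 N.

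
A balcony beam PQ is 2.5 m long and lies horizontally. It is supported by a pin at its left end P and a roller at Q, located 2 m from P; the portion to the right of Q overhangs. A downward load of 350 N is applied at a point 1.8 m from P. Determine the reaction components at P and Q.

P_x = 0, P_y = 35.00 N, Q_y = 315.0 N

ΣM about P: Q_y·2 − 350·1.8 = 0 → Q_y = 630/2 = 315.0 N.
ΣF_y = 0: P_y + 315 − 350 = 0 → P_y = 35.00 N.
ΣF_x = 0: no horizontal applied forces, so P_x = 0.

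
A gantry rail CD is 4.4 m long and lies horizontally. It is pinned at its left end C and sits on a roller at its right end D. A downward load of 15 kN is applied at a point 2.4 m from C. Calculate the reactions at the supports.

Moments about C: D_y·4.4 − 15·2.4 = 0 → D_y = 36/4.4 = 8.18182 ≈ 8.182 kN.
ΣF_y = 0: C_y + 8.18182 − 15 = 0 → C_y = 6.818 kN.
ΣF_x = 0: no horizontal applied forces, so C_x = 0.

C_x = 0, C_y = 6.818 kN, D_y = 8.182 kN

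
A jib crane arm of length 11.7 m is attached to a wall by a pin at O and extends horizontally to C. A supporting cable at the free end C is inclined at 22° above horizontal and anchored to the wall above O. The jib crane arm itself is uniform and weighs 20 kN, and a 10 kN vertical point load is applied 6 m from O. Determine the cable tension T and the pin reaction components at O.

T = 40.38 kN, O_x = 37.44 kN, O_y = 14.87 kN

ΣM about O: T·sin22°·11.7 − 20·5.85 − 10·6 = 0 → T = 177/(11.7·0.374607) = 40.3842 ≈ 40.38 kN.
ΣF_x = 0: O_x − T·cos22° = 0 → O_x = 40.3842 × 0.927184 = 37.44 kN.
ΣF_y = 0: O_y + T·sin22° − 20 − 10 = 0 → O_y = 30 − 40.3842 × 0.374607 = 14.87 kN.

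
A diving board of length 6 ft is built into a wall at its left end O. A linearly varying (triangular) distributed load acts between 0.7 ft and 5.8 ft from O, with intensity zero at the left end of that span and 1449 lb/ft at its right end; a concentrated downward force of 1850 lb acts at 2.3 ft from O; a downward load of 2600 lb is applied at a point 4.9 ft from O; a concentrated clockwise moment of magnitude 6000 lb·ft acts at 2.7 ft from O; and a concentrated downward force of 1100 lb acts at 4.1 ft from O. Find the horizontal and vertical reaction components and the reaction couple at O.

Resultant of the triangular load: ½ × 1449 × 5.1 = 3694.95 lb, acting at 4.1 ft from O (one-third of the span from the peak).
ΣF_x = 0: O_x = 0.
ΣF_y = 0: O_y − ½·1449·5.1 − 1850 − 2600 − 1100 = 0 → O_y = 9245 lb.
ΣM about O: M_O − (½·1449·5.1)·4.1 − 1850·2.3 − 2600·4.9 − 6000 − 1100·4.1 = 0 → M_O = 42650 lb·ft.

O_x = 0, O_y = 9245 lb, M_O = 42650 lb·ft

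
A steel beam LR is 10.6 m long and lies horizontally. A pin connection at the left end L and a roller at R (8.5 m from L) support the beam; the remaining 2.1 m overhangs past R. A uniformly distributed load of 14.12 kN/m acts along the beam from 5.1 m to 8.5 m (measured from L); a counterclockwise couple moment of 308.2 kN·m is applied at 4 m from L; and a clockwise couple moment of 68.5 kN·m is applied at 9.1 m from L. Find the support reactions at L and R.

L_x = 0, L_y = 37.80 kN, R_y = 10.21 kN

Resultant of the distributed load: 14.12 × 3.4 = 48.008 kN at 6.8 m from L.
Taking moments about L: R_y·8.5 − (14.12·3.4)·6.8 + 308.2 − 68.5 = 0 → R_y = 86.7544/8.5 = 10.2064 ≈ 10.21 kN.
ΣF_y = 0: L_y + 10.2064 − 14.12·3.4 = 0 → L_y = 37.80 kN.
ΣF_x = 0: no horizontal applied forces, so L_x = 0.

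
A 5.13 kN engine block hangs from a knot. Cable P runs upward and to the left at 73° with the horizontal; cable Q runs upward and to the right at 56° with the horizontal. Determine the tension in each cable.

ΣF_x = 0: −T_P·cos73° + T_Q·cos56° = 0 → T_Q = 0.522846·T_P.
ΣF_y = 0: T_P·sin73° + T_Q·sin56° = 5.13.
Substitute: T_P·(0.956305 + 0.522846·0.829038) = 5.13 → T_P = 3.69127 ≈ 3.691 kN.
Then T_Q = 0.522846 × 3.69127 = 1.930 kN.

T_P = 3.691 kN, T_Q = 1.930 kN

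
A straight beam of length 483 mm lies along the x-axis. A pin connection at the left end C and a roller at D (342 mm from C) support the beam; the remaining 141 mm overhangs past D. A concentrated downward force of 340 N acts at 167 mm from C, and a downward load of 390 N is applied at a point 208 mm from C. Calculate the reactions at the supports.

Moments about C: D_y·342 − 340·167 − 390·208 = 0 → D_y = 137900/342 = 403.216 ≈ 403.2 N.
ΣF_y = 0: C_y + 403.216 − 340 − 390 = 0 → C_y = 326.8 N.
ΣF_x = 0: no horizontal applied forces, so C_x = 0.

C_x = 0, C_y = 326.8 N, D_y = 403.2 N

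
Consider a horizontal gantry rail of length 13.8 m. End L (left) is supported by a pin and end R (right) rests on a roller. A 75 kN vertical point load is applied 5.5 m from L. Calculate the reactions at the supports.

Taking moments about L: R_y·13.8 − 75·5.5 = 0 → R_y = 412.5/13.8 = 29.8913 ≈ 29.89 kN.
ΣF_y = 0: L_y + 29.8913 − 75 = 0 → L_y = 45.11 kN.
ΣF_x = 0: no horizontal applied forces, so L_x = 0.

L_x = 0, L_y = 45.11 kN, R_y = 29.89 kN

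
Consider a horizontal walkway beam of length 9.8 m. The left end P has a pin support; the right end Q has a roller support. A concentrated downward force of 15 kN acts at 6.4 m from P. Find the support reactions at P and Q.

ΣM about P: Q_y·9.8 − 15·6.4 = 0 → Q_y = 96/9.8 = 9.79592 ≈ 9.796 kN.
ΣF_y = 0: P_y + 9.79592 − 15 = 0 → P_y = 5.204 kN.
ΣF_x = 0: no horizontal applied forces, so P_x = 0.

P_x = 0, P_y = 5.204 kN, Q_y = 9.796 kN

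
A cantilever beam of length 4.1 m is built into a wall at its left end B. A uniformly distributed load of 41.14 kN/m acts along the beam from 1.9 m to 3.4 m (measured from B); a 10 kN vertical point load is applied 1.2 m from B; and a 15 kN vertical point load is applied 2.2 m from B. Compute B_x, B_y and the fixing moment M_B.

Resultant of the distributed load: 41.14 × 1.5 = 61.71 kN at 2.65 m from B.
ΣF_x = 0: B_x = 0.
ΣF_y = 0: B_y − 41.14·1.5 − 10 − 15 = 0 → B_y = 86.71 kN.
ΣM about B: M_B − (41.14·1.5)·2.65 − 10·1.2 − 15·2.2 = 0 → M_B = 208.5 kN·m.

B_x = 0, B_y = 86.71 kN, M_B = 208.5 kN·m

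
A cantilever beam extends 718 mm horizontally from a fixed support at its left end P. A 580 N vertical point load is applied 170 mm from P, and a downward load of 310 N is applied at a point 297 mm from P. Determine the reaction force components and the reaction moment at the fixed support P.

ΣF_x = 0: P_x = 0.
ΣF_y = 0: P_y − 580 − 310 = 0 → P_y = 890.0 N.
ΣM about P: M_P − 580·170 − 310·297 = 0 → M_P = 190700 N·mm.

P_x = 0, P_y = 890.0 N, M_P = 190700 N·mm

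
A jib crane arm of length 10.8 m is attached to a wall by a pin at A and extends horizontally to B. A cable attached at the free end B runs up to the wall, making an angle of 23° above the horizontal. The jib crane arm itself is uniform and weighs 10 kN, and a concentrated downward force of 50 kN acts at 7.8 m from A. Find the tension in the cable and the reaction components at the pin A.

T = 105.2 kN, A_x = 96.85 kN, A_y = 18.89 kN

ΣM about A: T·sin23°·10.8 − 10·5.4 − 50·7.8 = 0 → T = 444/(10.8·0.390731) = 105.216 ≈ 105.2 kN.
ΣF_x = 0: A_x − T·cos23° = 0 → A_x = 105.216 × 0.920505 = 96.85 kN.
ΣF_y = 0: A_y + T·sin23° − 10 − 50 = 0 → A_y = 60 − 105.216 × 0.390731 = 18.89 kN.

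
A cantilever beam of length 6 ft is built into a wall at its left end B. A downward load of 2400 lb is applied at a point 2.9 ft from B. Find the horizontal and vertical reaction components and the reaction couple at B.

ΣF_x = 0: B_x = 0.
ΣF_y = 0: B_y − 2400 = 0 → B_y = 2400 lb.
ΣM about B: M_B − 2400·2.9 = 0 → M_B = 6960 lb·ft.

B_x = 0, B_y = 2400 lb, M_B = 6960 lb·ft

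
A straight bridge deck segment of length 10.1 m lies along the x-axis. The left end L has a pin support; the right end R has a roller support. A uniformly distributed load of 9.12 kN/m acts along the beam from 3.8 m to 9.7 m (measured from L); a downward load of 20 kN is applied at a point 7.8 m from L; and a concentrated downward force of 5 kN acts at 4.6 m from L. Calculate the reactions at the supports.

Resultant of the distributed load: 9.12 × 5.9 = 53.808 kN at 6.75 m from L.
Moments about L: R_y·10.1 − (9.12·5.9)·6.75 − 20·7.8 − 5·4.6 = 0 → R_y = 542.204/10.1 = 53.6836 ≈ 53.68 kN.
ΣF_y = 0: L_y + 53.6836 − 9.12·5.9 − 20 − 5 = 0 → L_y = 25.12 kN.
ΣF_x = 0: no horizontal applied forces, so L_x = 0.

L_x = 0, L_y = 25.12 kN, R_y = 53.68 kN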